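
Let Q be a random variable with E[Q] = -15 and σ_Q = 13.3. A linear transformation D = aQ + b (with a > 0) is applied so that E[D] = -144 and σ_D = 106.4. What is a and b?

σ_D = a·σ_Q (a > 0), so a = 106.4/13.3 = 8.
E[D] = a·E[Q] + b, so b = -144 − 8·(-15) = -24.

a = 8, b = -24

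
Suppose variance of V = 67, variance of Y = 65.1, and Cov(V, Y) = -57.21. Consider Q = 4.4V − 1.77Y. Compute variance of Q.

variance of Q = 2392.17475

variance of Q = a²·variance of V + b²·variance of Y + 2ab·Cov(V, Y) with a = 4.4, b = -1.77.
= 4.4²·67 + (-1.77)²·65.1 + 2·4.4·(-1.77)·(-57.21)
= 1297.12 + 203.95179 + 891.10296 = 2392.17475.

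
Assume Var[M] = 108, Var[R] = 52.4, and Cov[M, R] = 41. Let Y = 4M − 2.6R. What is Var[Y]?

Var[Y] = a²·Var[M] + b²·Var[R] + 2ab·Cov[M, R] with a = 4, b = -2.6.
= 4²·108 + (-2.6)²·52.4 + 2·4·(-2.6)·41
= 1728 + 354.224 + (-852.8) = 1229.424.

Var[Y] = 1229.424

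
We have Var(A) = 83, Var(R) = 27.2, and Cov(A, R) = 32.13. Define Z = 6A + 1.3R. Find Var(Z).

Var(Z) = a²·Var(A) + b²·Var(R) + 2ab·Cov(A, R) with a = 6, b = 1.3.
= 6²·83 + 1.3²·27.2 + 2·6·1.3·32.13
= 2988 + 45.968 + 501.228 = 3535.196.

Var(Z) = 3535.196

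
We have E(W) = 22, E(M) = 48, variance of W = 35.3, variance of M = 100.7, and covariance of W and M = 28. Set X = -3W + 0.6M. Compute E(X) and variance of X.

E(X) = -37.2, variance of X = 253.152

E(X) = (-3)·E(W) + 0.6·E(M) = (-3)·22 + 0.6·48 = -37.2.
variance of X = a²·variance of W + b²·variance of M + 2ab·covariance of W and M with a = -3, b = 0.6.
= (-3)²·35.3 + 0.6²·100.7 + 2·(-3)·0.6·28
= 317.7 + 36.252 + (-100.8) = 253.152.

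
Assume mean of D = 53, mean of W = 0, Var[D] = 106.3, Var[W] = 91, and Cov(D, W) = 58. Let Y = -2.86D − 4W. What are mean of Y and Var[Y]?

mean of Y = -151.58, Var[Y] = 3652.53148

mean of Y = (-2.86)·mean of D + (-4)·mean of W = (-2.86)·53 + (-4)·0 = -151.58.
Var[Y] = a²·Var[D] + b²·Var[W] + 2ab·Cov(D, W) with a = -2.86, b = -4.
= (-2.86)²·106.3 + (-4)²·91 + 2·(-2.86)·(-4)·58
= 869.49148 + 1456 + 1327.04 = 3652.53148.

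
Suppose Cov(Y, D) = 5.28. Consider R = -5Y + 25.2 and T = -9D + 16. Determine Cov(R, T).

Cov(R, T) = a·c·Cov(Y, D) = (-5)·(-9)·5.28 = 237.6. Additive constants drop out.

Cov(R, T) = 237.6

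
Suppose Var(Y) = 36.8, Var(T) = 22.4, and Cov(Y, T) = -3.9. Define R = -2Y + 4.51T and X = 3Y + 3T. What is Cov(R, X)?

Cov(R, X) = 52.905

By bilinearity, Cov(R, X) = ac·Var(Y) + bd·Var(T) + (ad+bc)·Cov(Y, T), with a=-2, b=4.51, c=3, d=3.
ac·Var(Y) = (-2)·3·36.8 = -220.8
bd·Var(T) = 4.51·3·22.4 = 303.072
(ad+bc)·Cov(Y, T) = (7.53)·(-3.9) = -29.367
Cov(R, X) = -220.8 + 303.072 + (-29.367) = 52.905.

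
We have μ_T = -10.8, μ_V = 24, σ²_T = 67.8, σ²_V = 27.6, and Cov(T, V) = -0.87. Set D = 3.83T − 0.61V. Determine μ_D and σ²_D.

μ_D = 3.83·μ_T + (-0.61)·μ_V = 3.83·(-10.8) + (-0.61)·24 = -56.004.
σ²_D = a²·σ²_T + b²·σ²_V + 2ab·Cov(T, V) with a = 3.83, b = -0.61.
= 3.83²·67.8 + (-0.61)²·27.6 + 2·3.83·(-0.61)·(-0.87)
= 994.55142 + 10.26996 + 4.065162 = 1008.886542.

μ_D = -56.004, σ²_D = 1008.886542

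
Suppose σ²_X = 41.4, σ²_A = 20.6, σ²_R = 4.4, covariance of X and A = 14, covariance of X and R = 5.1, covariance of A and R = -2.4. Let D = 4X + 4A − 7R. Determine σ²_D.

σ²_D = a²·σ²_X + b²·σ²_A + c²·σ²_R + 2ab·covariance of X and A + 2ac·covariance of X and R + 2bc·covariance of A and R, with a = 4, b = 4, c = -7.
= 662.4 + 329.6 + 215.6 + 448 + (-285.6) + 134.4
= 1504.4.

σ²_D = 1504.4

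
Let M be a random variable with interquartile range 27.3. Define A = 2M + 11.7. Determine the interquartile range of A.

Under A = aM + b, IQR(A) = |a|·IQR(M) = |2|·27.3 = 54.6 (shifts cancel; spread scales by |a|).

IQR(A) = 54.6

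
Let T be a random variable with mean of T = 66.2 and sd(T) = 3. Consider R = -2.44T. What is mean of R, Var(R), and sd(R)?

R = -2.44T is linear with a = -2.44, b = 0.
mean of R = a·mean of T + b = (-2.44)·66.2 = -161.528.
Var(T) = 3² = 9.
Var(R) = a²·Var(T) = (-2.44)²·9 = 53.5824.
sd(R) = |a|·sd(T) = |-2.44|·3 = 7.32.

mean of R = -161.528, Var(R) = 53.5824, sd(R) = 7.32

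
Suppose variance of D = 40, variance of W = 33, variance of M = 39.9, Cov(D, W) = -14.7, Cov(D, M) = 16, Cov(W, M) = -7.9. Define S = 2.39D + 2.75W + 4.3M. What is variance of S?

variance of S = a²·variance of D + b²·variance of W + c²·variance of M + 2ab·Cov(D, W) + 2ac·Cov(D, M) + 2bc·Cov(W, M), with a = 2.39, b = 2.75, c = 4.3.
= 228.484 + 249.5625 + 737.751 + (-193.2315) + 328.864 + (-186.835)
= 1164.595.

variance of S = 1164.595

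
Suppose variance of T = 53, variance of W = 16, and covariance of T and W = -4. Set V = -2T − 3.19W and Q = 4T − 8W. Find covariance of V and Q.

covariance of V and Q = -28.64

By bilinearity, covariance of V and Q = ac·variance of T + bd·variance of W + (ad+bc)·covariance of T and W, with a=-2, b=-3.19, c=4, d=-8.
ac·variance of T = (-2)·4·53 = -424
bd·variance of W = (-3.19)·(-8)·16 = 408.32
(ad+bc)·covariance of T and W = (3.24)·(-4) = -12.96
covariance of V and Q = -424 + 408.32 + (-12.96) = -28.64.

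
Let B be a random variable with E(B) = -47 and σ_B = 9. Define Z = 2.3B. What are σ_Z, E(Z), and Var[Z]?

σ_Z = 20.7, E(Z) = -108.1, Var[Z] = 428.49

Z = 2.3B is linear with a = 2.3, b = 0.
σ_Z = |a|·σ_B = |2.3|·9 = 20.7.
E(Z) = a·E(B) + b = 2.3·(-47) = -108.1.
Var[B] = 9² = 81.
Var[Z] = a²·Var[B] = 2.3²·81 = 428.49.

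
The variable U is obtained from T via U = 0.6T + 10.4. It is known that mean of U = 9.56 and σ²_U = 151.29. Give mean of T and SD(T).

From U = 0.6T + 10.4: mean of U = a·mean of T + b, so mean of T = (mean of U − b)/a = (9.56 − 10.4)/0.6 = -1.4.
SD(U) = √151.29 = 12.3.
SD(U) = |a|·SD(T), so SD(T) = 12.3/|0.6| = 20.5.

mean of T = -1.4, SD(T) = 20.5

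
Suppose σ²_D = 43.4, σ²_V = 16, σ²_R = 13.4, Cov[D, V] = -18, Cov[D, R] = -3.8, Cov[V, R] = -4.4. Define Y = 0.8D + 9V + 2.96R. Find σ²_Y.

σ²_Y = 929.55264

σ²_Y = a²·σ²_D + b²·σ²_V + c²·σ²_R + 2ab·Cov[D, V] + 2ac·Cov[D, R] + 2bc·Cov[V, R], with a = 0.8, b = 9, c = 2.96.
= 27.776 + 1296 + 117.40544 + (-259.2) + (-17.9968) + (-234.432)
= 929.55264.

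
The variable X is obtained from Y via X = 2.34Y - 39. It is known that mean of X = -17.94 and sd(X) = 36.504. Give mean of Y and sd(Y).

From X = 2.34Y - 39: mean of X = a·mean of Y + b, so mean of Y = (mean of X − b)/a = (-17.94 − (-39))/2.34 = 9.
sd(X) = |a|·sd(Y), so sd(Y) = 36.504/|2.34| = 15.6.

mean of Y = 9, sd(Y) = 15.6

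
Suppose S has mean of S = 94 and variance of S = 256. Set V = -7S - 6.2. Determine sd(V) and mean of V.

V = -7S - 6.2 is linear with a = -7, b = -6.2.
sd(S) = √256 = 16.
sd(V) = |a|·sd(S) = |-7|·16 = 112.
mean of V = a·mean of S + b = (-7)·94 + (-6.2) = -664.2.

sd(V) = 112, mean of V = -664.2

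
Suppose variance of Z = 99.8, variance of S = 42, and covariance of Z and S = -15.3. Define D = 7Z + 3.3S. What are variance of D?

variance of D = 4640.72

variance of D = a²·variance of Z + b²·variance of S + 2ab·covariance of Z and S with a = 7, b = 3.3.
= 7²·99.8 + 3.3²·42 + 2·7·3.3·(-15.3)
= 4890.2 + 457.38 + (-706.86) = 4640.72.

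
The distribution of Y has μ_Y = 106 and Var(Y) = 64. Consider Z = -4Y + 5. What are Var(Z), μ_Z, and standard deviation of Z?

Z = -4Y + 5 is linear with a = -4, b = 5.
Var(Z) = a²·Var(Y) = (-4)²·64 = 1024 (the additive constant 5 does not affect variance).
μ_Z = a·μ_Y + b = (-4)·106 + 5 = -419.
standard deviation of Y = √64 = 8.
standard deviation of Z = |a|·standard deviation of Y = |-4|·8 = 32.

Var(Z) = 1024, μ_Z = -419, standard deviation of Z = 32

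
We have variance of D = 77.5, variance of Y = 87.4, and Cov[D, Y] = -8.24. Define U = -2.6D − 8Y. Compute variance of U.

variance of U = 5774.716

variance of U = a²·variance of D + b²·variance of Y + 2ab·Cov[D, Y] with a = -2.6, b = -8.
= (-2.6)²·77.5 + (-8)²·87.4 + 2·(-2.6)·(-8)·(-8.24)
= 523.9 + 5593.6 + (-342.784) = 5774.716.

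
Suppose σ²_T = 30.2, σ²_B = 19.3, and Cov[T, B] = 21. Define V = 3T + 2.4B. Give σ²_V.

σ²_V = a²·σ²_T + b²·σ²_B + 2ab·Cov[T, B] with a = 3, b = 2.4.
= 3²·30.2 + 2.4²·19.3 + 2·3·2.4·21
= 271.8 + 111.168 + 302.4 = 685.368.

σ²_V = 685.368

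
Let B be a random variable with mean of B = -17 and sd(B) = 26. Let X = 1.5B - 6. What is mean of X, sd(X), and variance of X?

mean of X = -31.5, sd(X) = 39, variance of X = 1521

X = 1.5B - 6 is linear with a = 1.5, b = -6.
mean of X = a·mean of B + b = 1.5·(-17) + (-6) = -31.5.
sd(X) = |a|·sd(B) = |1.5|·26 = 39.
variance of B = 26² = 676.
variance of X = a²·variance of B = 1.5²·676 = 1521 (the additive constant -6 does not affect variance).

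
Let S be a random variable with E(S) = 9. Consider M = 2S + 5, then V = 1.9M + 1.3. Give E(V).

E(M) = 2·9 + 5 = 23.
E(V) = 1.9·23 + 1.3 = 45.

E(V) = 45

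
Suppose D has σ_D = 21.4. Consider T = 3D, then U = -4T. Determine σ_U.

σ_T = |3|·21.4 = 64.2.
σ_U = |-4|·64.2 = 256.8.

σ_U = 256.8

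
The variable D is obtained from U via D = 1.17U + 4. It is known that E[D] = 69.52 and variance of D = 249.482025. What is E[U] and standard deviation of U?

From D = 1.17U + 4: E[D] = a·E[U] + b, so E[U] = (E[D] − b)/a = (69.52 − 4)/1.17 = 56.
standard deviation of D = √249.482025 = 15.795.
standard deviation of D = |a|·standard deviation of U, so standard deviation of U = 15.795/|1.17| = 13.5.

E[U] = 56, standard deviation of U = 13.5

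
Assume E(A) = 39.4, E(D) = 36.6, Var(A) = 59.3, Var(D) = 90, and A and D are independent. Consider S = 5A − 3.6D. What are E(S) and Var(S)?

E(S) = 65.24, Var(S) = 2648.9

E(S) = 5·E(A) + (-3.6)·E(D) = 5·39.4 + (-3.6)·36.6 = 65.24.
Var(S) = a²·Var(A) + b²·Var(D) + 2ab·Cov[A, D] with a = 5, b = -3.6.
Independence gives Cov[A, D] = 0.
= 5²·59.3 + (-3.6)²·90 + 2·5·(-3.6)·0
= 1482.5 + 1166.4 + 0 = 2648.9.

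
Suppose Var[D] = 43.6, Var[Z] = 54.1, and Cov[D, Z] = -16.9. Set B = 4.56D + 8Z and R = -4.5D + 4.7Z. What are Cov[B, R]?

Cov[B, R] = 1385.6872

By bilinearity, Cov[B, R] = ac·Var[D] + bd·Var[Z] + (ad+bc)·Cov[D, Z], with a=4.56, b=8, c=-4.5, d=4.7.
ac·Var[D] = 4.56·(-4.5)·43.6 = -894.672
bd·Var[Z] = 8·4.7·54.1 = 2034.16
(ad+bc)·Cov[D, Z] = (-14.568)·(-16.9) = 246.1992
Cov[B, R] = -894.672 + 2034.16 + 246.1992 = 1385.6872.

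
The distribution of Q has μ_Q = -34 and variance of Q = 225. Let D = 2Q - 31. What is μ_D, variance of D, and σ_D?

D = 2Q - 31 is linear with a = 2, b = -31.
μ_D = a·μ_Q + b = 2·(-34) + (-31) = -99.
variance of D = a²·variance of Q = 2²·225 = 900 (the additive constant -31 does not affect variance).
σ_Q = √225 = 15.
σ_D = |a|·σ_Q = |2|·15 = 30.

μ_D = -99, variance of D = 900, σ_D = 30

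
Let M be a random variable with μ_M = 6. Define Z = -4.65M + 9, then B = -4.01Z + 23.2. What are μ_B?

μ_Z = (-4.65)·6 + 9 = -18.9.
μ_B = (-4.01)·(-18.9) + 23.2 = 98.989.

μ_B = 98.989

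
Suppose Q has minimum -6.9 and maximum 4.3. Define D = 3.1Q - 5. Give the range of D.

Range(D) = 34.72

Range of Q = 4.3 − (-6.9) = 11.2.
Range(D) = |a|·Range(Q) = |3.1|·11.2 = 34.72.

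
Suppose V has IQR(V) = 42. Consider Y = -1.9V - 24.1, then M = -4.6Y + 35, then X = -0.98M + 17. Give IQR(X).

IQR(Y) = |-1.9|·42 = 79.8.
IQR(M) = |-4.6|·79.8 = 367.08.
IQR(X) = |-0.98|·367.08 = 359.7384.

IQR(X) = 359.7384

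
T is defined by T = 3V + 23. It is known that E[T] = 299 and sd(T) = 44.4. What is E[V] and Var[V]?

From T = 3V + 23: E[T] = a·E[V] + b, so E[V] = (E[T] − b)/a = (299 − 23)/3 = 92.
Var[T] = 44.4² = 1971.36.
Var[T] = a²·Var[V], so Var[V] = 1971.36/3² = 219.04.

E[V] = 92, Var[V] = 219.04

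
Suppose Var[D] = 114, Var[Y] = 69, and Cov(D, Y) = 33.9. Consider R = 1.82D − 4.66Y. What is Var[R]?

Var[R] = 1300.96464

Var[R] = a²·Var[D] + b²·Var[Y] + 2ab·Cov(D, Y) with a = 1.82, b = -4.66.
= 1.82²·114 + (-4.66)²·69 + 2·1.82·(-4.66)·33.9
= 377.6136 + 1498.3764 + (-575.02536) = 1300.96464.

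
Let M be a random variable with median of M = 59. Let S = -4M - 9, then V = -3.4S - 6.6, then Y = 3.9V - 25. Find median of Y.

median of Y = 3197.96

median of S = (-4)·59 + (-9) = -245.
median of V = (-3.4)·(-245) + (-6.6) = 826.4.
median of Y = 3.9·826.4 + (-25) = 3197.96.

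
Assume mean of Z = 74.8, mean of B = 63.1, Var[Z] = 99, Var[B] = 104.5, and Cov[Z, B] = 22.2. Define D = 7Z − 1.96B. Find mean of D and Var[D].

mean of D = 7·mean of Z + (-1.96)·mean of B = 7·74.8 + (-1.96)·63.1 = 399.924.
Var[D] = a²·Var[Z] + b²·Var[B] + 2ab·Cov[Z, B] with a = 7, b = -1.96.
= 7²·99 + (-1.96)²·104.5 + 2·7·(-1.96)·22.2
= 4851 + 401.4472 + (-609.168) = 4643.2792.

mean of D = 399.924, Var[D] = 4643.2792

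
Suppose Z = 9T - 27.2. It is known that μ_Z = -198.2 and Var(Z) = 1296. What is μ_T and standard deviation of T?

μ_T = -19, standard deviation of T = 4

From Z = 9T - 27.2: μ_Z = a·μ_T + b, so μ_T = (μ_Z − b)/a = (-198.2 − (-27.2))/9 = -19.
standard deviation of Z = √1296 = 36.
standard deviation of Z = |a|·standard deviation of T, so standard deviation of T = 36/|9| = 4.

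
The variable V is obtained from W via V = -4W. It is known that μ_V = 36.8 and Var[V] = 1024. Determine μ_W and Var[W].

From V = -4W: μ_V = a·μ_W + b, so μ_W = (μ_V − b)/a = (36.8 − 0)/(-4) = -9.2.
Var[V] = a²·Var[W], so Var[W] = 1024/(-4)² = 64.

μ_W = -9.2, Var[W] = 64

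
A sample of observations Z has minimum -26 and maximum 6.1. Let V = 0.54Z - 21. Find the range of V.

Range(V) = 17.334

Range of Z = 6.1 − (-26) = 32.1.
Range(V) = |a|·Range(Z) = |0.54|·32.1 = 17.334.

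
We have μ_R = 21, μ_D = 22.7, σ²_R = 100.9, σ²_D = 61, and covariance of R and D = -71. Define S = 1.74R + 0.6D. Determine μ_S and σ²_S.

μ_S = 1.74·μ_R + 0.6·μ_D = 1.74·21 + 0.6·22.7 = 50.16.
σ²_S = a²·σ²_R + b²·σ²_D + 2ab·covariance of R and D with a = 1.74, b = 0.6.
= 1.74²·100.9 + 0.6²·61 + 2·1.74·0.6·(-71)
= 305.48484 + 21.96 + (-148.248) = 179.19684.

μ_S = 50.16, σ²_S = 179.19684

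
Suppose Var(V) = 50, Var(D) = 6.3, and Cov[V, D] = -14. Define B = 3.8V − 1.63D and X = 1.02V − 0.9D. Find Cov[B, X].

By bilinearity, Cov[B, X] = ac·Var(V) + bd·Var(D) + (ad+bc)·Cov[V, D], with a=3.8, b=-1.63, c=1.02, d=-0.9.
ac·Var(V) = 3.8·1.02·50 = 193.8
bd·Var(D) = (-1.63)·(-0.9)·6.3 = 9.2421
(ad+bc)·Cov[V, D] = (-5.0826)·(-14) = 71.1564
Cov[B, X] = 193.8 + 9.2421 + 71.1564 = 274.1985.

Cov[B, X] = 274.1985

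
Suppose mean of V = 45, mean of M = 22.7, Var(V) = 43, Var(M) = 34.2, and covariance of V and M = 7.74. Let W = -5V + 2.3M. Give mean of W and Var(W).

mean of W = (-5)·mean of V + 2.3·mean of M = (-5)·45 + 2.3·22.7 = -172.79.
Var(W) = a²·Var(V) + b²·Var(M) + 2ab·covariance of V and M with a = -5, b = 2.3.
= (-5)²·43 + 2.3²·34.2 + 2·(-5)·2.3·7.74
= 1075 + 180.918 + (-178.02) = 1077.898.

mean of W = -172.79, Var(W) = 1077.898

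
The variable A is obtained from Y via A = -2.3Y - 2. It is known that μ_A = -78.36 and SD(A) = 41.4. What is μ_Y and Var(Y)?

From A = -2.3Y - 2: μ_A = a·μ_Y + b, so μ_Y = (μ_A − b)/a = (-78.36 − (-2))/(-2.3) = 33.2.
Var(A) = 41.4² = 1713.96.
Var(A) = a²·Var(Y), so Var(Y) = 1713.96/(-2.3)² = 324.

μ_Y = 33.2, Var(Y) = 324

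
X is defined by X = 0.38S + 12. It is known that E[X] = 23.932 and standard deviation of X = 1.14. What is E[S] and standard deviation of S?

From X = 0.38S + 12: E[X] = a·E[S] + b, so E[S] = (E[X] − b)/a = (23.932 − 12)/0.38 = 31.4.
standard deviation of X = |a|·standard deviation of S, so standard deviation of S = 1.14/|0.38| = 3.

E[S] = 31.4, standard deviation of S = 3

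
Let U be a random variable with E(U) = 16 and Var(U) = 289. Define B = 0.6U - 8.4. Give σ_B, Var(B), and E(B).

B = 0.6U - 8.4 is linear with a = 0.6, b = -8.4.
σ_U = √289 = 17.
σ_B = |a|·σ_U = |0.6|·17 = 10.2.
Var(B) = a²·Var(U) = 0.6²·289 = 104.04 (the additive constant -8.4 does not affect variance).
E(B) = a·E(U) + b = 0.6·16 + (-8.4) = 1.2.

σ_B = 10.2, Var(B) = 104.04, E(B) = 1.2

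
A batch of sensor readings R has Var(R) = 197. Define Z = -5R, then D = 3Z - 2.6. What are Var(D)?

Var(D) = 44325

Var(Z) = (-5)²·197 = 4925.
Var(D) = 3²·4925 = 44325.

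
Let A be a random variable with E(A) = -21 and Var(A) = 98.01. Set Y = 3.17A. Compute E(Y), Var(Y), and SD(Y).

E(Y) = -66.57, Var(Y) = 984.892689, SD(Y) = 31.383

Y = 3.17A is linear with a = 3.17, b = 0.
E(Y) = a·E(A) + b = 3.17·(-21) = -66.57.
Var(Y) = a²·Var(A) = 3.17²·98.01 = 984.892689.
SD(A) = √98.01 = 9.9.
SD(Y) = |a|·SD(A) = |3.17|·9.9 = 31.383.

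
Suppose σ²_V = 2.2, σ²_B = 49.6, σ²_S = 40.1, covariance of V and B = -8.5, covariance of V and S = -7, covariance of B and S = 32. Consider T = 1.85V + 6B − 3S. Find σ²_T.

σ²_T = a²·σ²_V + b²·σ²_B + c²·σ²_S + 2ab·covariance of V and B + 2ac·covariance of V and S + 2bc·covariance of B and S, with a = 1.85, b = 6, c = -3.
= 7.5295 + 1785.6 + 360.9 + (-188.7) + 77.7 + (-1152)
= 891.0295.

σ²_T = 891.0295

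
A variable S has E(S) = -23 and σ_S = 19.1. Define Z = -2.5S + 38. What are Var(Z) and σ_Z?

Var(Z) = 2280.0625, σ_Z = 47.75

Z = -2.5S + 38 is linear with a = -2.5, b = 38.
Var(S) = 19.1² = 364.81.
Var(Z) = a²·Var(S) = (-2.5)²·364.81 = 2280.0625 (the additive constant 38 does not affect variance).
σ_Z = |a|·σ_S = |-2.5|·19.1 = 47.75.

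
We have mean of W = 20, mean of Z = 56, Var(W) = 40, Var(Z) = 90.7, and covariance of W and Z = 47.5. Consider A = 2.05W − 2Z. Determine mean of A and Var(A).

mean of A = -71, Var(A) = 141.4

mean of A = 2.05·mean of W + (-2)·mean of Z = 2.05·20 + (-2)·56 = -71.
Var(A) = a²·Var(W) + b²·Var(Z) + 2ab·covariance of W and Z with a = 2.05, b = -2.
= 2.05²·40 + (-2)²·90.7 + 2·2.05·(-2)·47.5
= 168.1 + 362.8 + (-389.5) = 141.4.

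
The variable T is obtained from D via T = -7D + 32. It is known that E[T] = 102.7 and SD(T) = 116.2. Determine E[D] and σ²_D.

From T = -7D + 32: E[T] = a·E[D] + b, so E[D] = (E[T] − b)/a = (102.7 − 32)/(-7) = -10.1.
σ²_T = 116.2² = 13502.44.
σ²_T = a²·σ²_D, so σ²_D = 13502.44/(-7)² = 275.56.

E[D] = -10.1, σ²_D = 275.56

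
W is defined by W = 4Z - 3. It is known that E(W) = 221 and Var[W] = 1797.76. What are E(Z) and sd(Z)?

E(Z) = 56, sd(Z) = 10.6

From W = 4Z - 3: E(W) = a·E(Z) + b, so E(Z) = (E(W) − b)/a = (221 − (-3))/4 = 56.
sd(W) = √1797.76 = 42.4.
sd(W) = |a|·sd(Z), so sd(Z) = 42.4/|4| = 10.6.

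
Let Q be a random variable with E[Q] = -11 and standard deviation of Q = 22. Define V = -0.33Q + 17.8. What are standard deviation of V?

V = -0.33Q + 17.8 is linear with a = -0.33, b = 17.8.
standard deviation of V = |a|·standard deviation of Q = |-0.33|·22 = 7.26.

standard deviation of V = 7.26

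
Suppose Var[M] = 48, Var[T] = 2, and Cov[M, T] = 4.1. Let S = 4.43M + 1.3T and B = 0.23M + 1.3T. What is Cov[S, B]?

By bilinearity, Cov[S, B] = ac·Var[M] + bd·Var[T] + (ad+bc)·Cov[M, T], with a=4.43, b=1.3, c=0.23, d=1.3.
ac·Var[M] = 4.43·0.23·48 = 48.9072
bd·Var[T] = 1.3·1.3·2 = 3.38
(ad+bc)·Cov[M, T] = (6.058)·4.1 = 24.8378
Cov[S, B] = 48.9072 + 3.38 + 24.8378 = 77.125.

Cov[S, B] = 77.125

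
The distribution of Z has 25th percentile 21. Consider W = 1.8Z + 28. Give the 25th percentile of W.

25th percentile of W = 65.8

Since a = 1.8 > 0 the transformation is increasing, so the 25th percentile of W = a·(P_{25} of Z) + b = 1.8·21 + 28 = 65.8.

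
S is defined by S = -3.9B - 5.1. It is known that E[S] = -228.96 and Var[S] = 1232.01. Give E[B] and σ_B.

E[B] = 57.4, σ_B = 9

From S = -3.9B - 5.1: E[S] = a·E[B] + b, so E[B] = (E[S] − b)/a = (-228.96 − (-5.1))/(-3.9) = 57.4.
σ_S = √1232.01 = 35.1.
σ_S = |a|·σ_B, so σ_B = 35.1/|-3.9| = 9.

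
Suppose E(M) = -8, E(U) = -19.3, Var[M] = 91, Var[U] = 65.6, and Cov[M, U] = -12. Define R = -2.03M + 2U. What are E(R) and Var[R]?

E(R) = (-2.03)·E(M) + 2·E(U) = (-2.03)·(-8) + 2·(-19.3) = -22.36.
Var[R] = a²·Var[M] + b²·Var[U] + 2ab·Cov[M, U] with a = -2.03, b = 2.
= (-2.03)²·91 + 2²·65.6 + 2·(-2.03)·2·(-12)
= 375.0019 + 262.4 + 97.44 = 734.8419.

E(R) = -22.36, Var[R] = 734.8419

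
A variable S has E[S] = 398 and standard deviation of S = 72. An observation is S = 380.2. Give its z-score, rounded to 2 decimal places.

z = (S − E[S]) / standard deviation of S = (380.2 − 398) / 72 ≈ -0.25.

z = -0.25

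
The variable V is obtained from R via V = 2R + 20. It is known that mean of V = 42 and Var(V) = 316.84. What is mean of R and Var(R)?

mean of R = 11, Var(R) = 79.21

From V = 2R + 20: mean of V = a·mean of R + b, so mean of R = (mean of V − b)/a = (42 − 20)/2 = 11.
Var(V) = a²·Var(R), so Var(R) = 316.84/2² = 79.21.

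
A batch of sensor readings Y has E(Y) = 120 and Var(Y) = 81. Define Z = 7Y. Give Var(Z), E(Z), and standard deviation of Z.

Var(Z) = 3969, E(Z) = 840, standard deviation of Z = 63

Z = 7Y is linear with a = 7, b = 0.
Var(Z) = a²·Var(Y) = 7²·81 = 3969.
E(Z) = a·E(Y) + b = 7·120 = 840.
standard deviation of Y = √81 = 9.
standard deviation of Z = |a|·standard deviation of Y = |7|·9 = 63.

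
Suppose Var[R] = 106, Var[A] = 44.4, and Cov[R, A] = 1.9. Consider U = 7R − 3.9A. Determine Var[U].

Var[U] = 5765.584

Var[U] = a²·Var[R] + b²·Var[A] + 2ab·Cov[R, A] with a = 7, b = -3.9.
= 7²·106 + (-3.9)²·44.4 + 2·7·(-3.9)·1.9
= 5194 + 675.324 + (-103.74) = 5765.584.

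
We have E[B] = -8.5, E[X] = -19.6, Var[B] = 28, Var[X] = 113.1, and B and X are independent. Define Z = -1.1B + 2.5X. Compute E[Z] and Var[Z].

E[Z] = -39.65, Var[Z] = 740.755

E[Z] = (-1.1)·E[B] + 2.5·E[X] = (-1.1)·(-8.5) + 2.5·(-19.6) = -39.65.
Var[Z] = a²·Var[B] + b²·Var[X] + 2ab·covariance of B and X with a = -1.1, b = 2.5.
Independence gives covariance of B and X = 0.
= (-1.1)²·28 + 2.5²·113.1 + 2·(-1.1)·2.5·0
= 33.88 + 706.875 + 0 = 740.755.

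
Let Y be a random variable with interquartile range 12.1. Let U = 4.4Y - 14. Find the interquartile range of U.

Under U = aY + b, IQR(U) = |a|·IQR(Y) = |4.4|·12.1 = 53.24 (shifts cancel; spread scales by |a|).

IQR(U) = 53.24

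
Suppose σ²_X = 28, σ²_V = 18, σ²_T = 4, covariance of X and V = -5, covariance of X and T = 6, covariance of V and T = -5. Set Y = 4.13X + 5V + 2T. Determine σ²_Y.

σ²_Y = 736.2132

σ²_Y = a²·σ²_X + b²·σ²_V + c²·σ²_T + 2ab·covariance of X and V + 2ac·covariance of X and T + 2bc·covariance of V and T, with a = 4.13, b = 5, c = 2.
= 477.5932 + 450 + 16 + (-206.5) + 99.12 + (-100)
= 736.2132.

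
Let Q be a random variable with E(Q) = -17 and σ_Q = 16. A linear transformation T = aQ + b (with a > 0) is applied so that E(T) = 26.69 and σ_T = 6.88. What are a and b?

a = 0.43, b = 34

σ_T = a·σ_Q (a > 0), so a = 6.88/16 = 0.43.
E(T) = a·E(Q) + b, so b = 26.69 − 0.43·(-17) = 34.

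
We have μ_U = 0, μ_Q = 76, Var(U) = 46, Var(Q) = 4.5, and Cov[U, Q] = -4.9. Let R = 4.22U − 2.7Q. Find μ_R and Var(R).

μ_R = -205.2, Var(R) = 963.6526

μ_R = 4.22·μ_U + (-2.7)·μ_Q = 4.22·0 + (-2.7)·76 = -205.2.
Var(R) = a²·Var(U) + b²·Var(Q) + 2ab·Cov[U, Q] with a = 4.22, b = -2.7.
= 4.22²·46 + (-2.7)²·4.5 + 2·4.22·(-2.7)·(-4.9)
= 819.1864 + 32.805 + 111.6612 = 963.6526.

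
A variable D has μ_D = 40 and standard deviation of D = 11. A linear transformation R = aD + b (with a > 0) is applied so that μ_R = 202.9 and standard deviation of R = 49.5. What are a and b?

a = 4.5, b = 22.9

standard deviation of R = a·standard deviation of D (a > 0), so a = 49.5/11 = 4.5.
μ_R = a·μ_D + b, so b = 202.9 − 4.5·40 = 22.9.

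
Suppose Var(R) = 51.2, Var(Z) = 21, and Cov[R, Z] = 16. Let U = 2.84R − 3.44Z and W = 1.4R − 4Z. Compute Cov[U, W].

Cov[U, W] = 233.7152

By bilinearity, Cov[U, W] = ac·Var(R) + bd·Var(Z) + (ad+bc)·Cov[R, Z], with a=2.84, b=-3.44, c=1.4, d=-4.
ac·Var(R) = 2.84·1.4·51.2 = 203.5712
bd·Var(Z) = (-3.44)·(-4)·21 = 288.96
(ad+bc)·Cov[R, Z] = (-16.176)·16 = -258.816
Cov[U, W] = 203.5712 + 288.96 + (-258.816) = 233.7152.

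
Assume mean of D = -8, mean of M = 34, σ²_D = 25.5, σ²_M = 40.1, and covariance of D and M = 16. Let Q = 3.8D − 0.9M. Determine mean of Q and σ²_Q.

mean of Q = 3.8·mean of D + (-0.9)·mean of M = 3.8·(-8) + (-0.9)·34 = -61.
σ²_Q = a²·σ²_D + b²·σ²_M + 2ab·covariance of D and M with a = 3.8, b = -0.9.
= 3.8²·25.5 + (-0.9)²·40.1 + 2·3.8·(-0.9)·16
= 368.22 + 32.481 + (-109.44) = 291.261.

mean of Q = -61, σ²_Q = 291.261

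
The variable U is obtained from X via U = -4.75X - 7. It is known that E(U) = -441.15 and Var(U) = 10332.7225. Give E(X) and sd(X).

E(X) = 91.4, sd(X) = 21.4

From U = -4.75X - 7: E(U) = a·E(X) + b, so E(X) = (E(U) − b)/a = (-441.15 − (-7))/(-4.75) = 91.4.
sd(U) = √10332.7225 = 101.65.
sd(U) = |a|·sd(X), so sd(X) = 101.65/|-4.75| = 21.4.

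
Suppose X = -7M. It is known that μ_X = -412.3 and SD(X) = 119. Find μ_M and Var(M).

μ_M = 58.9, Var(M) = 289

From X = -7M: μ_X = a·μ_M + b, so μ_M = (μ_X − b)/a = (-412.3 − 0)/(-7) = 58.9.
Var(X) = 119² = 14161.
Var(X) = a²·Var(M), so Var(M) = 14161/(-7)² = 289.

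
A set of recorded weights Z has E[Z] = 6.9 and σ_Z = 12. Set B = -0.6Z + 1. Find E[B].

B = -0.6Z + 1 is linear with a = -0.6, b = 1.
E[B] = a·E[Z] + b = (-0.6)·6.9 + 1 = -3.14.

E[B] = -3.14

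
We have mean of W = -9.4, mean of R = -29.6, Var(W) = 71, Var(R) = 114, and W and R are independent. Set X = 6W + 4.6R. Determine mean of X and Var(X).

mean of X = -192.56, Var(X) = 4968.24

mean of X = 6·mean of W + 4.6·mean of R = 6·(-9.4) + 4.6·(-29.6) = -192.56.
Var(X) = a²·Var(W) + b²·Var(R) + 2ab·covariance of W and R with a = 6, b = 4.6.
Independence gives covariance of W and R = 0.
= 6²·71 + 4.6²·114 + 2·6·4.6·0
= 2556 + 2412.24 + 0 = 4968.24.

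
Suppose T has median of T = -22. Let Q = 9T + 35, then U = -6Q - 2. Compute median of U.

median of Q = 9·(-22) + 35 = -163.
median of U = (-6)·(-163) + (-2) = 976.

median of U = 976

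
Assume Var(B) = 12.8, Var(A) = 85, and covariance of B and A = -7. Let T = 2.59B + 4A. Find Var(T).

Var(T) = a²·Var(B) + b²·Var(A) + 2ab·covariance of B and A with a = 2.59, b = 4.
= 2.59²·12.8 + 4²·85 + 2·2.59·4·(-7)
= 85.86368 + 1360 + (-145.04) = 1300.82368.

Var(T) = 1300.82368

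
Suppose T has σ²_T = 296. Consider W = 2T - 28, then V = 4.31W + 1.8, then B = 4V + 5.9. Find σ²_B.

σ²_W = 2²·296 = 1184.
σ²_V = 4.31²·1184 = 21994.1024.
σ²_B = 4²·21994.1024 = 351905.6384.

σ²_B = 351905.6384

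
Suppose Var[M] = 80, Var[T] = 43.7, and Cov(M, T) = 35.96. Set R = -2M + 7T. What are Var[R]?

Var[R] = a²·Var[M] + b²·Var[T] + 2ab·Cov(M, T) with a = -2, b = 7.
= (-2)²·80 + 7²·43.7 + 2·(-2)·7·35.96
= 320 + 2141.3 + (-1006.88) = 1454.42.

Var[R] = 1454.42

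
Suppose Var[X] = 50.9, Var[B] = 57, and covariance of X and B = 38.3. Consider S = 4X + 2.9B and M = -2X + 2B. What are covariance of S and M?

covariance of S and M = 7.66

By bilinearity, covariance of S and M = ac·Var[X] + bd·Var[B] + (ad+bc)·covariance of X and B, with a=4, b=2.9, c=-2, d=2.
ac·Var[X] = 4·(-2)·50.9 = -407.2
bd·Var[B] = 2.9·2·57 = 330.6
(ad+bc)·covariance of X and B = (2.2)·38.3 = 84.26
covariance of S and M = -407.2 + 330.6 + 84.26 = 7.66.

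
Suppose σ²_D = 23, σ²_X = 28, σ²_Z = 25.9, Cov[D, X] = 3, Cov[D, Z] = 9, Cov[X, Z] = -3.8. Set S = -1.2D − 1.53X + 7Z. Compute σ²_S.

σ²_S = a²·σ²_D + b²·σ²_X + c²·σ²_Z + 2ab·Cov[D, X] + 2ac·Cov[D, Z] + 2bc·Cov[X, Z], with a = -1.2, b = -1.53, c = 7.
= 33.12 + 65.5452 + 1269.1 + 11.016 + (-151.2) + 81.396
= 1308.9772.

σ²_S = 1308.9772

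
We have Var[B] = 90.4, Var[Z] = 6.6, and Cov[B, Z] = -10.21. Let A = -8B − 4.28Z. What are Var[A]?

Var[A] = 5207.32064

Var[A] = a²·Var[B] + b²·Var[Z] + 2ab·Cov[B, Z] with a = -8, b = -4.28.
= (-8)²·90.4 + (-4.28)²·6.6 + 2·(-8)·(-4.28)·(-10.21)
= 5785.6 + 120.90144 + (-699.1808) = 5207.32064.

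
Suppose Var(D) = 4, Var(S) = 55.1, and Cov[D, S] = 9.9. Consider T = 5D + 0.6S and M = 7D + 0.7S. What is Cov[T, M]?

Cov[T, M] = 239.372

By bilinearity, Cov[T, M] = ac·Var(D) + bd·Var(S) + (ad+bc)·Cov[D, S], with a=5, b=0.6, c=7, d=0.7.
ac·Var(D) = 5·7·4 = 140
bd·Var(S) = 0.6·0.7·55.1 = 23.142
(ad+bc)·Cov[D, S] = (7.7)·9.9 = 76.23
Cov[T, M] = 140 + 23.142 + 76.23 = 239.372.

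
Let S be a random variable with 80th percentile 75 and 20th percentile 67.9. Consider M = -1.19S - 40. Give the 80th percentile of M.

Since a = -1.19 < 0 the transformation is decreasing, reversing order: the 80th percentile of M corresponds to the 20th percentile of S.
So P_{80}(M) = a·P_{20}(S) + b = (-1.19)·67.9 + (-40) = -120.801.

80th percentile of M = -120.801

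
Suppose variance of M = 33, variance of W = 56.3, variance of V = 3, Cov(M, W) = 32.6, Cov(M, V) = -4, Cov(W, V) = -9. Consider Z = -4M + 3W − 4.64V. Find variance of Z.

variance of Z = a²·variance of M + b²·variance of W + c²·variance of V + 2ab·Cov(M, W) + 2ac·Cov(M, V) + 2bc·Cov(W, V), with a = -4, b = 3, c = -4.64.
= 528 + 506.7 + 64.5888 + (-782.4) + (-148.48) + 250.56
= 418.9688.

variance of Z = 418.9688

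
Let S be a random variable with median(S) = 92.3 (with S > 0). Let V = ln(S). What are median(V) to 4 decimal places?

median(V) = 4.525

ln(S) is monotone on this domain, so median(V) = ln(92.3) ≈ 4.525.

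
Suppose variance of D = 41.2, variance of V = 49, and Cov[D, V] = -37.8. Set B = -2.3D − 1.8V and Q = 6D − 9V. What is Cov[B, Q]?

Cov[B, Q] = -148.98

By bilinearity, Cov[B, Q] = ac·variance of D + bd·variance of V + (ad+bc)·Cov[D, V], with a=-2.3, b=-1.8, c=6, d=-9.
ac·variance of D = (-2.3)·6·41.2 = -568.56
bd·variance of V = (-1.8)·(-9)·49 = 793.8
(ad+bc)·Cov[D, V] = (9.9)·(-37.8) = -374.22
Cov[B, Q] = -568.56 + 793.8 + (-374.22) = -148.98.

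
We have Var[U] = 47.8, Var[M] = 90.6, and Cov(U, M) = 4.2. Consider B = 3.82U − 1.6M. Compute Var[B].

Var[B] = a²·Var[U] + b²·Var[M] + 2ab·Cov(U, M) with a = 3.82, b = -1.6.
= 3.82²·47.8 + (-1.6)²·90.6 + 2·3.82·(-1.6)·4.2
= 697.51672 + 231.936 + (-51.3408) = 878.11192.

Var[B] = 878.11192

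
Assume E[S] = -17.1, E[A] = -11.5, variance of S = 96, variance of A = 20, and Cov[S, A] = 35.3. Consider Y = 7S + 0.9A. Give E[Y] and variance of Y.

E[Y] = 7·E[S] + 0.9·E[A] = 7·(-17.1) + 0.9·(-11.5) = -130.05.
variance of Y = a²·variance of S + b²·variance of A + 2ab·Cov[S, A] with a = 7, b = 0.9.
= 7²·96 + 0.9²·20 + 2·7·0.9·35.3
= 4704 + 16.2 + 444.78 = 5164.98.

E[Y] = -130.05, variance of Y = 5164.98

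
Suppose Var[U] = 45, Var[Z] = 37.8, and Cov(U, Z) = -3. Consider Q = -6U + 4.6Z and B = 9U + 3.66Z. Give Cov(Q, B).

Cov(Q, B) = -1851.9192

By bilinearity, Cov(Q, B) = ac·Var[U] + bd·Var[Z] + (ad+bc)·Cov(U, Z), with a=-6, b=4.6, c=9, d=3.66.
ac·Var[U] = (-6)·9·45 = -2430
bd·Var[Z] = 4.6·3.66·37.8 = 636.4008
(ad+bc)·Cov(U, Z) = (19.44)·(-3) = -58.32
Cov(Q, B) = -2430 + 636.4008 + (-58.32) = -1851.9192.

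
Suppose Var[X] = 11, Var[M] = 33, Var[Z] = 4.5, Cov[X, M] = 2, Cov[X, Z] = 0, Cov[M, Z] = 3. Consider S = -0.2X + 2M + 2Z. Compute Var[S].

Var[S] = a²·Var[X] + b²·Var[M] + c²·Var[Z] + 2ab·Cov[X, M] + 2ac·Cov[X, Z] + 2bc·Cov[M, Z], with a = -0.2, b = 2, c = 2.
= 0.44 + 132 + 18 + (-1.6) + 0 + 24
= 172.84.

Var[S] = 172.84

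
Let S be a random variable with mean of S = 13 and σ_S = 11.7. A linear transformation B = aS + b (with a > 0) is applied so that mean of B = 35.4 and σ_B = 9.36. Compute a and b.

a = 0.8, b = 25

σ_B = a·σ_S (a > 0), so a = 9.36/11.7 = 0.8.
mean of B = a·mean of S + b, so b = 35.4 − 0.8·13 = 25.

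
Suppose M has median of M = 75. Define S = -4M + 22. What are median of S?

median of S = -278

A linear map preserves order up to sign, so median of S = a·median of M + b = (-4)·75 + 22 = -278.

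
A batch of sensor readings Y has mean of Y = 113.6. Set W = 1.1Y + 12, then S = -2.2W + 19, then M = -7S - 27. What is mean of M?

mean of M = 1949.184

mean of W = 1.1·113.6 + 12 = 136.96.
mean of S = (-2.2)·136.96 + 19 = -282.312.
mean of M = (-7)·(-282.312) + (-27) = 1949.184.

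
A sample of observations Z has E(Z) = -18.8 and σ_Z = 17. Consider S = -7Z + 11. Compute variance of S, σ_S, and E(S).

variance of S = 14161, σ_S = 119, E(S) = 142.6

S = -7Z + 11 is linear with a = -7, b = 11.
variance of Z = 17² = 289.
variance of S = a²·variance of Z = (-7)²·289 = 14161 (the additive constant 11 does not affect variance).
σ_S = |a|·σ_Z = |-7|·17 = 119.
E(S) = a·E(Z) + b = (-7)·(-18.8) + 11 = 142.6.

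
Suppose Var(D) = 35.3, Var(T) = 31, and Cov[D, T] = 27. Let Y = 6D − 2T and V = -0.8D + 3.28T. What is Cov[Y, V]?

By bilinearity, Cov[Y, V] = ac·Var(D) + bd·Var(T) + (ad+bc)·Cov[D, T], with a=6, b=-2, c=-0.8, d=3.28.
ac·Var(D) = 6·(-0.8)·35.3 = -169.44
bd·Var(T) = (-2)·3.28·31 = -203.36
(ad+bc)·Cov[D, T] = (21.28)·27 = 574.56
Cov[Y, V] = -169.44 + (-203.36) + 574.56 = 201.76.

Cov[Y, V] = 201.76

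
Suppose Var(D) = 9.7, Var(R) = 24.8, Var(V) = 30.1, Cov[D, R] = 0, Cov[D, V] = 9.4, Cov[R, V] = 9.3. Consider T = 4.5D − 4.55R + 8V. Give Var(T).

Var(T) = 2636.007

Var(T) = a²·Var(D) + b²·Var(R) + c²·Var(V) + 2ab·Cov[D, R] + 2ac·Cov[D, V] + 2bc·Cov[R, V], with a = 4.5, b = -4.55, c = 8.
= 196.425 + 513.422 + 1926.4 + 0 + 676.8 + (-677.04)
= 2636.007.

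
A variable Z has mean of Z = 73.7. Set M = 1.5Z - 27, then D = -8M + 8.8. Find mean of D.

mean of M = 1.5·73.7 + (-27) = 83.55.
mean of D = (-8)·83.55 + 8.8 = -659.6.

mean of D = -659.6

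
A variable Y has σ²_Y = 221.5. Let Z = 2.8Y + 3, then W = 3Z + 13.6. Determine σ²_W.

σ²_Z = 2.8²·221.5 = 1736.56.
σ²_W = 3²·1736.56 = 15629.04.

σ²_W = 15629.04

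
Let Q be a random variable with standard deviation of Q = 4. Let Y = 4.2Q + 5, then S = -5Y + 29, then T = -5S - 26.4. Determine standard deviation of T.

standard deviation of T = 420

standard deviation of Y = |4.2|·4 = 16.8.
standard deviation of S = |-5|·16.8 = 84.
standard deviation of T = |-5|·84 = 420.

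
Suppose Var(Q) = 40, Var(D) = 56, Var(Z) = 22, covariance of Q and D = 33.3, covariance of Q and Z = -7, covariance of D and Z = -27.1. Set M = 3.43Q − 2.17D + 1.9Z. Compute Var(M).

Var(M) = 450.23254

Var(M) = a²·Var(Q) + b²·Var(D) + c²·Var(Z) + 2ab·covariance of Q and D + 2ac·covariance of Q and Z + 2bc·covariance of D and Z, with a = 3.43, b = -2.17, c = 1.9.
= 470.596 + 263.6984 + 79.42 + (-495.71046) + (-91.238) + 223.4666
= 450.23254.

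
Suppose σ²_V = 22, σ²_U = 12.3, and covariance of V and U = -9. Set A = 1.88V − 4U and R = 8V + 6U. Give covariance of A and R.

By bilinearity, covariance of A and R = ac·σ²_V + bd·σ²_U + (ad+bc)·covariance of V and U, with a=1.88, b=-4, c=8, d=6.
ac·σ²_V = 1.88·8·22 = 330.88
bd·σ²_U = (-4)·6·12.3 = -295.2
(ad+bc)·covariance of V and U = (-20.72)·(-9) = 186.48
covariance of A and R = 330.88 + (-295.2) + 186.48 = 222.16.

covariance of A and R = 222.16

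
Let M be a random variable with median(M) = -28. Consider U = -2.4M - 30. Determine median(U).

median(U) = 37.2

A linear map preserves order up to sign, so median(U) = a·median(M) + b = (-2.4)·(-28) + (-30) = 37.2.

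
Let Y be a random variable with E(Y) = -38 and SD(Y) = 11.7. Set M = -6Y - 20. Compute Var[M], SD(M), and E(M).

Var[M] = 4928.04, SD(M) = 70.2, E(M) = 208

M = -6Y - 20 is linear with a = -6, b = -20.
Var[Y] = 11.7² = 136.89.
Var[M] = a²·Var[Y] = (-6)²·136.89 = 4928.04 (the additive constant -20 does not affect variance).
SD(M) = |a|·SD(Y) = |-6|·11.7 = 70.2.
E(M) = a·E(Y) + b = (-6)·(-38) + (-20) = 208.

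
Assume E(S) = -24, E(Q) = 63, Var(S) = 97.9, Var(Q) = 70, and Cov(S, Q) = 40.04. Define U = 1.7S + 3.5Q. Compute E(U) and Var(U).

E(U) = 1.7·E(S) + 3.5·E(Q) = 1.7·(-24) + 3.5·63 = 179.7.
Var(U) = a²·Var(S) + b²·Var(Q) + 2ab·Cov(S, Q) with a = 1.7, b = 3.5.
= 1.7²·97.9 + 3.5²·70 + 2·1.7·3.5·40.04
= 282.931 + 857.5 + 476.476 = 1616.907.

E(U) = 179.7, Var(U) = 1616.907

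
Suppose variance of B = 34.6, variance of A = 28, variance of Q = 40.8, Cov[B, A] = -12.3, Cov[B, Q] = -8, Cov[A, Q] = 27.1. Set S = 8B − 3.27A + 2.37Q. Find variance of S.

variance of S = 2663.10214

variance of S = a²·variance of B + b²·variance of A + c²·variance of Q + 2ab·Cov[B, A] + 2ac·Cov[B, Q] + 2bc·Cov[A, Q], with a = 8, b = -3.27, c = 2.37.
= 2214.4 + 299.4012 + 229.16952 + 643.536 + (-303.36) + (-420.04458)
= 2663.10214.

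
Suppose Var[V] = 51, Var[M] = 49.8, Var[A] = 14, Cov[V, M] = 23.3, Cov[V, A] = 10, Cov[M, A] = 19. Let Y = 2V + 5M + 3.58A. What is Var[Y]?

Var[Y] = a²·Var[V] + b²·Var[M] + c²·Var[A] + 2ab·Cov[V, M] + 2ac·Cov[V, A] + 2bc·Cov[M, A], with a = 2, b = 5, c = 3.58.
= 204 + 1245 + 179.4296 + 466 + 143.2 + 680.2
= 2917.8296.

Var[Y] = 2917.8296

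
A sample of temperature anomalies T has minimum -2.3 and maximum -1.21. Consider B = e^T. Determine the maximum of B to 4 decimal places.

e^T is increasing on this domain, so max(B) comes from max(T) = -1.21: max(B) = exp(-1.21) ≈ 0.2982.

max(B) = 0.2982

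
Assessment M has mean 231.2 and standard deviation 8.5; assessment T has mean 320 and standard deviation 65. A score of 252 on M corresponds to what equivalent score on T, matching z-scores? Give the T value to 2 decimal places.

T = 479.06

z = (252 − 231.2)/8.5 ≈ 2.4471.
T = 320 + z·65 = 320 + (252 − 231.2)·65/8.5 ≈ 479.06.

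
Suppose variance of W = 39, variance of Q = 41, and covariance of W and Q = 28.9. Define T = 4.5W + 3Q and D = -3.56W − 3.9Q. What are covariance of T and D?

By bilinearity, covariance of T and D = ac·variance of W + bd·variance of Q + (ad+bc)·covariance of W and Q, with a=4.5, b=3, c=-3.56, d=-3.9.
ac·variance of W = 4.5·(-3.56)·39 = -624.78
bd·variance of Q = 3·(-3.9)·41 = -479.7
(ad+bc)·covariance of W and Q = (-28.23)·28.9 = -815.847
covariance of T and D = -624.78 + (-479.7) + (-815.847) = -1920.327.

covariance of T and D = -1920.327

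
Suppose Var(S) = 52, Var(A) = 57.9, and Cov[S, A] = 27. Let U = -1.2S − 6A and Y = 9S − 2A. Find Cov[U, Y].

By bilinearity, Cov[U, Y] = ac·Var(S) + bd·Var(A) + (ad+bc)·Cov[S, A], with a=-1.2, b=-6, c=9, d=-2.
ac·Var(S) = (-1.2)·9·52 = -561.6
bd·Var(A) = (-6)·(-2)·57.9 = 694.8
(ad+bc)·Cov[S, A] = (-51.6)·27 = -1393.2
Cov[U, Y] = -561.6 + 694.8 + (-1393.2) = -1260.

Cov[U, Y] = -1260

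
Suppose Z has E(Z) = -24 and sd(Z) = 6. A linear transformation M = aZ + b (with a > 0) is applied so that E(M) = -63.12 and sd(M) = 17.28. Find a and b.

a = 2.88, b = 6

sd(M) = a·sd(Z) (a > 0), so a = 17.28/6 = 2.88.
E(M) = a·E(Z) + b, so b = -63.12 − 2.88·(-24) = 6.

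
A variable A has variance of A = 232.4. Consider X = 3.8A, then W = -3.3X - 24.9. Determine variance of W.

variance of W = 36545.27184

variance of X = 3.8²·232.4 = 3355.856.
variance of W = (-3.3)²·3355.856 = 36545.27184.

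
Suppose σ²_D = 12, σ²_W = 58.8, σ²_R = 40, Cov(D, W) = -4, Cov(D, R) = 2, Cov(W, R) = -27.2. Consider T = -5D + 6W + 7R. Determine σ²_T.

σ²_T = 2192

σ²_T = a²·σ²_D + b²·σ²_W + c²·σ²_R + 2ab·Cov(D, W) + 2ac·Cov(D, R) + 2bc·Cov(W, R), with a = -5, b = 6, c = 7.
= 300 + 2116.8 + 1960 + 240 + (-140) + (-2284.8)
= 2192.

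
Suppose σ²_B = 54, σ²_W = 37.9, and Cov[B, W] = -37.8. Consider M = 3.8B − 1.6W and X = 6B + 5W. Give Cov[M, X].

Cov[M, X] = 572.68

By bilinearity, Cov[M, X] = ac·σ²_B + bd·σ²_W + (ad+bc)·Cov[B, W], with a=3.8, b=-1.6, c=6, d=5.
ac·σ²_B = 3.8·6·54 = 1231.2
bd·σ²_W = (-1.6)·5·37.9 = -303.2
(ad+bc)·Cov[B, W] = (9.4)·(-37.8) = -355.32
Cov[M, X] = 1231.2 + (-303.2) + (-355.32) = 572.68.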